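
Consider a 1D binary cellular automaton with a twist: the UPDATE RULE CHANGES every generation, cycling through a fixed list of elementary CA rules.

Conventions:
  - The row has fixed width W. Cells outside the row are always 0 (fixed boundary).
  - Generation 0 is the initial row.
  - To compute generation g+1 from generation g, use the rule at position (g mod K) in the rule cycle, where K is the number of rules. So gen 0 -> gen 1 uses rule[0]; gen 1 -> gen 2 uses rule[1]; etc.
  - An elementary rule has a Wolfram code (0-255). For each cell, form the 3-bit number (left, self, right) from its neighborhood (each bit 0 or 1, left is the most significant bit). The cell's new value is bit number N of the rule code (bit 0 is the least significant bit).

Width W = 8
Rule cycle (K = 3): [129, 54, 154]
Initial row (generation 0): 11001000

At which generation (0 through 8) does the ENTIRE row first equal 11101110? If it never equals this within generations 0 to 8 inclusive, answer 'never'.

Answer: never

Derivation:
Gen 0: 11001000
Gen 1 (rule 129): 00000011
Gen 2 (rule 54): 00000100
Gen 3 (rule 154): 00001010
Gen 4 (rule 129): 11100000
Gen 5 (rule 54): 00010000
Gen 6 (rule 154): 00101000
Gen 7 (rule 129): 10000011
Gen 8 (rule 54): 11000100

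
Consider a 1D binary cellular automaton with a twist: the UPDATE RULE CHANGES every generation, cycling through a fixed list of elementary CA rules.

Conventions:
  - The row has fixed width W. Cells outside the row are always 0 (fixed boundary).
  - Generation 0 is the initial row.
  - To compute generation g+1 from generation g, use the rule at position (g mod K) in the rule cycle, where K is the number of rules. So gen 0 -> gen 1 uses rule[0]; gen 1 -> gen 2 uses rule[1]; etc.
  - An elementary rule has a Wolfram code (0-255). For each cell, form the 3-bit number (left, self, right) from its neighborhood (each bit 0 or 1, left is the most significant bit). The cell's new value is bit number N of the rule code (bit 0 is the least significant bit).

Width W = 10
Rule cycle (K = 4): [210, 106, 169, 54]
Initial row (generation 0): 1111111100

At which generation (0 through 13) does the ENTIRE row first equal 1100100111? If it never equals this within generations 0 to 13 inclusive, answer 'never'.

Answer: never

Derivation:
Gen 0: 1111111100
Gen 1 (rule 210): 0111111110
Gen 2 (rule 106): 1100000010
Gen 3 (rule 169): 1001111000
Gen 4 (rule 54): 1110000100
Gen 5 (rule 210): 0111001010
Gen 6 (rule 106): 1101010100
Gen 7 (rule 169): 1010101001
Gen 8 (rule 54): 1111111111
Gen 9 (rule 210): 0111111111
Gen 10 (rule 106): 1100000001
Gen 11 (rule 169): 1001111100
Gen 12 (rule 54): 1110000010
Gen 13 (rule 210): 0111000101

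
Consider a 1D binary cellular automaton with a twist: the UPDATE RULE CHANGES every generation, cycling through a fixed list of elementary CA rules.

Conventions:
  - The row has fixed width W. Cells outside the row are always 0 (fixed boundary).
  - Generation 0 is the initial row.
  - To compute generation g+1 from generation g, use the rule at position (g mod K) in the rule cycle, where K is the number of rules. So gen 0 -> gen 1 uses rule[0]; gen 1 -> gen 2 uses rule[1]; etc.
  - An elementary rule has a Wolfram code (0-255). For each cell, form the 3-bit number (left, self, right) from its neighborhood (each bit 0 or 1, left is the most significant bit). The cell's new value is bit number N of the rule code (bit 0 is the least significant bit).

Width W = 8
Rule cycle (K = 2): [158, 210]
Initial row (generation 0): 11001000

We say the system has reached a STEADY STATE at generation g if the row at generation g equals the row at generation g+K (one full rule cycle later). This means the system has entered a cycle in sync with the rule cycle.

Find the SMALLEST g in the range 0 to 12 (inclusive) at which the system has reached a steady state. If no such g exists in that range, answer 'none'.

Answer: 8

Derivation:
Gen 0: 11001000
Gen 1 (rule 158): 10111100
Gen 2 (rule 210): 00011110
Gen 3 (rule 158): 00111101
Gen 4 (rule 210): 01011100
Gen 5 (rule 158): 11011010
Gen 6 (rule 210): 01001001
Gen 7 (rule 158): 11111111
Gen 8 (rule 210): 01111111
Gen 9 (rule 158): 11111110
Gen 10 (rule 210): 01111111
Gen 11 (rule 158): 11111110
Gen 12 (rule 210): 01111111
Gen 13 (rule 158): 11111110
Gen 14 (rule 210): 01111111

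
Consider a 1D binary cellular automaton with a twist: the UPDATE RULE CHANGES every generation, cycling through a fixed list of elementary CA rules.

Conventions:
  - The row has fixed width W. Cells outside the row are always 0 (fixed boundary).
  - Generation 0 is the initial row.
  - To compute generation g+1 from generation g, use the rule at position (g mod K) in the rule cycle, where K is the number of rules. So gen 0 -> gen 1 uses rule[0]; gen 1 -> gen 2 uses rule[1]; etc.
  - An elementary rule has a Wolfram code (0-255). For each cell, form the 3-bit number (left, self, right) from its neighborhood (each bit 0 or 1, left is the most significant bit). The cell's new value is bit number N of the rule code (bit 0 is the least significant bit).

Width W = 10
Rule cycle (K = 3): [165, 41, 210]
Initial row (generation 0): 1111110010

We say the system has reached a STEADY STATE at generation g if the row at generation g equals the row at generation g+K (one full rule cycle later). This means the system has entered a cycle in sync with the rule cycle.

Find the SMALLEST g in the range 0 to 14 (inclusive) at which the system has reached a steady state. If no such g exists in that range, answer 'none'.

Answer: none

Derivation:
Gen 0: 1111110010
Gen 1 (rule 165): 0111100010
Gen 2 (rule 41): 0100001000
Gen 3 (rule 210): 1010010100
Gen 4 (rule 165): 1110011101
Gen 5 (rule 41): 1000010010
Gen 6 (rule 210): 0100101101
Gen 7 (rule 165): 0100110011
Gen 8 (rule 41): 0000100010
Gen 9 (rule 210): 0001010101
Gen 10 (rule 165): 1101111111
Gen 11 (rule 41): 1011000000
Gen 12 (rule 210): 0001100000
Gen 13 (rule 165): 1100001111
Gen 14 (rule 41): 1001101000
Gen 15 (rule 210): 0110100100
Gen 16 (rule 165): 0001100101
Gen 17 (rule 41): 1101000010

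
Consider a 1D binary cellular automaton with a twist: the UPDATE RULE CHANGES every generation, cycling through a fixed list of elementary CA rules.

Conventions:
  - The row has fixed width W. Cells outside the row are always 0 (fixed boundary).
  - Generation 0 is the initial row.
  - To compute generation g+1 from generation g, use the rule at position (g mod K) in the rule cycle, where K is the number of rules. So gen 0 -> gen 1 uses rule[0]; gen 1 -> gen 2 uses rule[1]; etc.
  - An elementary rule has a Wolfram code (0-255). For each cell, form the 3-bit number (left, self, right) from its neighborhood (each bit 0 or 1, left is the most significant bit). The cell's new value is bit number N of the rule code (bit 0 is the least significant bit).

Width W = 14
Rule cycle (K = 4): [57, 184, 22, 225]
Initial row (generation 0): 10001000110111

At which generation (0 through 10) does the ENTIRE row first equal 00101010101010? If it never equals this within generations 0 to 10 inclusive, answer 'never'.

Answer: 6

Derivation:
Gen 0: 10001000110111
Gen 1 (rule 57): 01100110101100
Gen 2 (rule 184): 01010101011010
Gen 3 (rule 22): 11010101000011
Gen 4 (rule 225): 01101010011001
Gen 5 (rule 57): 01010101010100
Gen 6 (rule 184): 00101010101010
Gen 7 (rule 22): 01101010101011
Gen 8 (rule 225): 00110101010101
Gen 9 (rule 57): 10101010101010
Gen 10 (rule 184): 01010101010101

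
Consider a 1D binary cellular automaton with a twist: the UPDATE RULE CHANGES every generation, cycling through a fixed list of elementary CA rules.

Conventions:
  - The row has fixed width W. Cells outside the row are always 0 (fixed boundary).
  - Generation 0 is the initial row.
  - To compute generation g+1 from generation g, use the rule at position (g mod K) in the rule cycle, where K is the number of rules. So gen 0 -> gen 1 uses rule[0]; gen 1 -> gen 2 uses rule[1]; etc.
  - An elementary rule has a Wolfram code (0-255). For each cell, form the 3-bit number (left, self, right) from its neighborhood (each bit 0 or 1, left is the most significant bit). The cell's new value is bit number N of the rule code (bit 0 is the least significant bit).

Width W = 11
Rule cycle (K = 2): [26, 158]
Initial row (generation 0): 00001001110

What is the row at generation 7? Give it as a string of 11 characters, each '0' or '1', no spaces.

Gen 0: 00001001110
Gen 1 (rule 26): 00010111001
Gen 2 (rule 158): 00110110111
Gen 3 (rule 26): 01100100100
Gen 4 (rule 158): 11011111110
Gen 5 (rule 26): 10010000001
Gen 6 (rule 158): 11111000011
Gen 7 (rule 26): 10000100110

Answer: 10000100110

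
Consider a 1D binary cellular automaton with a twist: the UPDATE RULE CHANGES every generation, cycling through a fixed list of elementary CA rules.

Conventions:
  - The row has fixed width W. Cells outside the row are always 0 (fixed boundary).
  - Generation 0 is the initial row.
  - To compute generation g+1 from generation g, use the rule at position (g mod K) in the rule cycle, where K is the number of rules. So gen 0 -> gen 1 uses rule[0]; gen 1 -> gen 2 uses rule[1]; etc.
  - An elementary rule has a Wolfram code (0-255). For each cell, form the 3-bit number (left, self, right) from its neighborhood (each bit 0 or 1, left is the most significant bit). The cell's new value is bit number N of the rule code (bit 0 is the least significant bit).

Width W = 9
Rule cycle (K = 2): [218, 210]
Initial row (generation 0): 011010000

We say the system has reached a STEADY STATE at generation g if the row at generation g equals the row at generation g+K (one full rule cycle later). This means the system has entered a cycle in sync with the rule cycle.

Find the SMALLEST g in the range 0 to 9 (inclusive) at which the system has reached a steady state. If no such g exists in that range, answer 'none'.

Answer: 7

Derivation:
Gen 0: 011010000
Gen 1 (rule 218): 111001000
Gen 2 (rule 210): 011110100
Gen 3 (rule 218): 111110010
Gen 4 (rule 210): 011111101
Gen 5 (rule 218): 111111100
Gen 6 (rule 210): 011111110
Gen 7 (rule 218): 111111111
Gen 8 (rule 210): 011111111
Gen 9 (rule 218): 111111111
Gen 10 (rule 210): 011111111
Gen 11 (rule 218): 111111111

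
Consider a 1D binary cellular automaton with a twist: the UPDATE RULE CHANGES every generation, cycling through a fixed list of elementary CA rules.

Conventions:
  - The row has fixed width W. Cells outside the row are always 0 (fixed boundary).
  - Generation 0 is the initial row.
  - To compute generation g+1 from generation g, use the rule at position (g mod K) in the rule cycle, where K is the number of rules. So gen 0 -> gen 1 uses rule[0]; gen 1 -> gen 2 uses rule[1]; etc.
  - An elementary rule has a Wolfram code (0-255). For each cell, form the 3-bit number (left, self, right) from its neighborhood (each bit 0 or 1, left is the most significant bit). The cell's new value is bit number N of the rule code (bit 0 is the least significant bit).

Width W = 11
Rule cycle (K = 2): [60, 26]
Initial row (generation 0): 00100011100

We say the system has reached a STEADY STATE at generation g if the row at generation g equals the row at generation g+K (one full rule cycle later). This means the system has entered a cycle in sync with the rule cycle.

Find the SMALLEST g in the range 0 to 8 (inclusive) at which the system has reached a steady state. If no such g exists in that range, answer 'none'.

Gen 0: 00100011100
Gen 1 (rule 60): 00110010010
Gen 2 (rule 26): 01101101101
Gen 3 (rule 60): 01011011011
Gen 4 (rule 26): 10010010010
Gen 5 (rule 60): 11011011011
Gen 6 (rule 26): 10010010010
Gen 7 (rule 60): 11011011011
Gen 8 (rule 26): 10010010010
Gen 9 (rule 60): 11011011011
Gen 10 (rule 26): 10010010010

Answer: 4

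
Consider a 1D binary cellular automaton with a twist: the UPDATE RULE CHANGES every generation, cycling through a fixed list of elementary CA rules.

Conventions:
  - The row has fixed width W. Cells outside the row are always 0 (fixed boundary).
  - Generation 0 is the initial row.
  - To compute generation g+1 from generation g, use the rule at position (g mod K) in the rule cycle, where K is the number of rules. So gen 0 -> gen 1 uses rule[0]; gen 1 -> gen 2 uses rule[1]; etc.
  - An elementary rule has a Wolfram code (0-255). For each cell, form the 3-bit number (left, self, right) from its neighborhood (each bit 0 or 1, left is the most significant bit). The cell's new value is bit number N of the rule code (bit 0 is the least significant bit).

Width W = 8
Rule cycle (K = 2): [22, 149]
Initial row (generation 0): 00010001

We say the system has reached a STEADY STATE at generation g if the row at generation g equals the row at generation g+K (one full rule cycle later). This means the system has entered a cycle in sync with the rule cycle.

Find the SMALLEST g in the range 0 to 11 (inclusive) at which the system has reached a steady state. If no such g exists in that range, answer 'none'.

Answer: 6

Derivation:
Gen 0: 00010001
Gen 1 (rule 22): 00111011
Gen 2 (rule 149): 10010000
Gen 3 (rule 22): 11111000
Gen 4 (rule 149): 01110111
Gen 5 (rule 22): 10000000
Gen 6 (rule 149): 11111111
Gen 7 (rule 22): 00000000
Gen 8 (rule 149): 11111111
Gen 9 (rule 22): 00000000
Gen 10 (rule 149): 11111111
Gen 11 (rule 22): 00000000
Gen 12 (rule 149): 11111111
Gen 13 (rule 22): 00000000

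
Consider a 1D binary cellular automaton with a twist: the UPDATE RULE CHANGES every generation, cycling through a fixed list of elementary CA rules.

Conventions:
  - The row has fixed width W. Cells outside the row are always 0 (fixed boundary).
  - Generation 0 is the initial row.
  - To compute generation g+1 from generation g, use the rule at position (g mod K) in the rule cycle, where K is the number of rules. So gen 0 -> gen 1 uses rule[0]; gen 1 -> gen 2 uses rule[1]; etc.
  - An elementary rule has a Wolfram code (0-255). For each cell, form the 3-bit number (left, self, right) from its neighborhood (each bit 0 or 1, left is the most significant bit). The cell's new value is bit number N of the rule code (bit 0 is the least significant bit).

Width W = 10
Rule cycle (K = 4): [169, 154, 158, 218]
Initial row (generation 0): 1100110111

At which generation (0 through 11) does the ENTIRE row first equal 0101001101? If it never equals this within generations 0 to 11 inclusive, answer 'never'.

Gen 0: 1100110111
Gen 1 (rule 169): 1000101110
Gen 2 (rule 154): 0101001101
Gen 3 (rule 158): 1101111001
Gen 4 (rule 218): 1101111110
Gen 5 (rule 169): 1011111100
Gen 6 (rule 154): 0011111010
Gen 7 (rule 158): 0111110011
Gen 8 (rule 218): 1111111111
Gen 9 (rule 169): 1111111110
Gen 10 (rule 154): 1111111101
Gen 11 (rule 158): 1111111001

Answer: 2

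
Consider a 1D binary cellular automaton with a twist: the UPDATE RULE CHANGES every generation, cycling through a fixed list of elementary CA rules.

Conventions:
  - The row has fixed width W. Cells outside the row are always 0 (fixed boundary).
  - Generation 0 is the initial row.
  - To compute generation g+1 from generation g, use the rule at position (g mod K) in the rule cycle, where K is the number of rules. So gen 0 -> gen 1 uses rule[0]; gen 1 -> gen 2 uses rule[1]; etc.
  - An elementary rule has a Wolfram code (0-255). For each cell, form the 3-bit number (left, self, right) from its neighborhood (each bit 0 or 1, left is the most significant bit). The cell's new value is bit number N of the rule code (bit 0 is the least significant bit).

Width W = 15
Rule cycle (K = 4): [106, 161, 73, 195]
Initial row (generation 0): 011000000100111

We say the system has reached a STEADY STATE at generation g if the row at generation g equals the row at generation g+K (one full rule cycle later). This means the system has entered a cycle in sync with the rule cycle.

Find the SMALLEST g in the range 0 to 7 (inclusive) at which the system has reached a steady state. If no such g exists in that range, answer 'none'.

Gen 0: 011000000100111
Gen 1 (rule 106): 111000001001101
Gen 2 (rule 161): 010011100000010
Gen 3 (rule 73): 000010101111000
Gen 4 (rule 195): 111100000111011
Gen 5 (rule 106): 100100001101111
Gen 6 (rule 161): 000001100010110
Gen 7 (rule 73): 111101101000110
Gen 8 (rule 195): 011100100011010
Gen 9 (rule 106): 110101000111100
Gen 10 (rule 161): 001010010011001
Gen 11 (rule 73): 100000000011000

Answer: none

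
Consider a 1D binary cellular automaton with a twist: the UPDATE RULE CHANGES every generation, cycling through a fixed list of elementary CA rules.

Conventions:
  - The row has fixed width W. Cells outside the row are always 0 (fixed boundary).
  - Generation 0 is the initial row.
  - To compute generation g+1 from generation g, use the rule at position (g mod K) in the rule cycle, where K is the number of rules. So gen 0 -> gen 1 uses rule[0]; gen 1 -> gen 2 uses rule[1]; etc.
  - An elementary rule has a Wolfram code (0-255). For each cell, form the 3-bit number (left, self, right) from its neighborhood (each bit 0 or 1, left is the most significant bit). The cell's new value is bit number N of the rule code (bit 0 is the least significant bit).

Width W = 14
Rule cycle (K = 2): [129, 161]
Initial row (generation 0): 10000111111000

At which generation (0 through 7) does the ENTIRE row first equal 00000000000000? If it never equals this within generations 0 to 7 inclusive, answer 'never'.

Answer: 5

Derivation:
Gen 0: 10000111111000
Gen 1 (rule 129): 00110011110011
Gen 2 (rule 161): 10000001100000
Gen 3 (rule 129): 00111100001111
Gen 4 (rule 161): 10011001100110
Gen 5 (rule 129): 00000000000000
Gen 6 (rule 161): 11111111111111
Gen 7 (rule 129): 01111111111110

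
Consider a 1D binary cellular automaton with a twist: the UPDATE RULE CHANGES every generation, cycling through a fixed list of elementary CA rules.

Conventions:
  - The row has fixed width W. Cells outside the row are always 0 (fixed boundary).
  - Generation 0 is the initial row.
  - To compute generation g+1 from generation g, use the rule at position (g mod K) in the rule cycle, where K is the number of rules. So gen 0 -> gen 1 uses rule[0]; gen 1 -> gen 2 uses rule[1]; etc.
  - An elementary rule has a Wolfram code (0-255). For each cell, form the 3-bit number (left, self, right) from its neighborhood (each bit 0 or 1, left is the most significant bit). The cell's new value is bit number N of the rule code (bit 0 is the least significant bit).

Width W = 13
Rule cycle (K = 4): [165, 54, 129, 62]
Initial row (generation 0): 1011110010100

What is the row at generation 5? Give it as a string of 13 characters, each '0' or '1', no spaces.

Gen 0: 1011110010100
Gen 1 (rule 165): 1101100011101
Gen 2 (rule 54): 0010010100011
Gen 3 (rule 129): 1000000001000
Gen 4 (rule 62): 1100000011100
Gen 5 (rule 165): 0001111001001

Answer: 0001111001001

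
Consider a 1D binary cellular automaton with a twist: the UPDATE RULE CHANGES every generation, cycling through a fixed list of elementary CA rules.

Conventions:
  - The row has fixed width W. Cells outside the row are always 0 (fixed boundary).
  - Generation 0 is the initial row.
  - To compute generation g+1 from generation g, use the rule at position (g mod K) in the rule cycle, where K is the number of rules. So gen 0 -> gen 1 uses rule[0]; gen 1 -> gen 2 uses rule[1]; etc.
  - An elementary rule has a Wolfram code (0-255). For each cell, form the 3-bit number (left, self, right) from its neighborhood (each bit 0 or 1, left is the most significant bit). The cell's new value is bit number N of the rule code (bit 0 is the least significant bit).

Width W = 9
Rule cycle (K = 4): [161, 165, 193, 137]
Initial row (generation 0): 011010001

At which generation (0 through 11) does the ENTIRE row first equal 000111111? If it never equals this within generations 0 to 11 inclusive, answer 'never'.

Gen 0: 011010001
Gen 1 (rule 161): 000100100
Gen 2 (rule 165): 110100101
Gen 3 (rule 193): 010000000
Gen 4 (rule 137): 000111111
Gen 5 (rule 161): 110011110
Gen 6 (rule 165): 000001100
Gen 7 (rule 193): 111100101
Gen 8 (rule 137): 111000000
Gen 9 (rule 161): 010011111
Gen 10 (rule 165): 010001110
Gen 11 (rule 193): 000100110

Answer: 4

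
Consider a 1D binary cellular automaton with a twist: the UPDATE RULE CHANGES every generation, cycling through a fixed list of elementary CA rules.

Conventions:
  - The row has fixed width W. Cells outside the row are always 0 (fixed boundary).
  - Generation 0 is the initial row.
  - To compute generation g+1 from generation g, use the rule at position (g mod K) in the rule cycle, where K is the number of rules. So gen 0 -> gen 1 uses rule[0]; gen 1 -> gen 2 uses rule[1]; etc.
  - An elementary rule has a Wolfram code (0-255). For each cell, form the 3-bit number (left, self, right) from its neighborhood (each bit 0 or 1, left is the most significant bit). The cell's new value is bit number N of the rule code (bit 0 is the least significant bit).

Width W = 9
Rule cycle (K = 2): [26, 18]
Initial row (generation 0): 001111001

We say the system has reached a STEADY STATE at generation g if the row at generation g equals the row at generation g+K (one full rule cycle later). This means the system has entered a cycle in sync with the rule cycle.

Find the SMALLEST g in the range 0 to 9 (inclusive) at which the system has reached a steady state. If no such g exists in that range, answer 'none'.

Answer: 1

Derivation:
Gen 0: 001111001
Gen 1 (rule 26): 011000110
Gen 2 (rule 18): 100101001
Gen 3 (rule 26): 011000110
Gen 4 (rule 18): 100101001
Gen 5 (rule 26): 011000110
Gen 6 (rule 18): 100101001
Gen 7 (rule 26): 011000110
Gen 8 (rule 18): 100101001
Gen 9 (rule 26): 011000110
Gen 10 (rule 18): 100101001
Gen 11 (rule 26): 011000110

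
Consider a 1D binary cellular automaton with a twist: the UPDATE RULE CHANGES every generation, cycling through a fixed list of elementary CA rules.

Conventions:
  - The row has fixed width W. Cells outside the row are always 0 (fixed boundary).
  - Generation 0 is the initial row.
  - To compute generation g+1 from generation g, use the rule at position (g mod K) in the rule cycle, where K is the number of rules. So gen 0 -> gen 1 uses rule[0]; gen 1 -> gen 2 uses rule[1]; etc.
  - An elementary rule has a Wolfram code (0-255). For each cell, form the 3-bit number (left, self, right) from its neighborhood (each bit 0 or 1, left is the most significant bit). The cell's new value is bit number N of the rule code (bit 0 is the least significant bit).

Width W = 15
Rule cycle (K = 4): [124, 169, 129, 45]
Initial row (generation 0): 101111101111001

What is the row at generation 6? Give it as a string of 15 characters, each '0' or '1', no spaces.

Gen 0: 101111101111001
Gen 1 (rule 124): 111000111001101
Gen 2 (rule 169): 110010110001010
Gen 3 (rule 129): 000000000100000
Gen 4 (rule 45): 111111110101111
Gen 5 (rule 124): 100000011111001
Gen 6 (rule 169): 001111011110000

Answer: 001111011110000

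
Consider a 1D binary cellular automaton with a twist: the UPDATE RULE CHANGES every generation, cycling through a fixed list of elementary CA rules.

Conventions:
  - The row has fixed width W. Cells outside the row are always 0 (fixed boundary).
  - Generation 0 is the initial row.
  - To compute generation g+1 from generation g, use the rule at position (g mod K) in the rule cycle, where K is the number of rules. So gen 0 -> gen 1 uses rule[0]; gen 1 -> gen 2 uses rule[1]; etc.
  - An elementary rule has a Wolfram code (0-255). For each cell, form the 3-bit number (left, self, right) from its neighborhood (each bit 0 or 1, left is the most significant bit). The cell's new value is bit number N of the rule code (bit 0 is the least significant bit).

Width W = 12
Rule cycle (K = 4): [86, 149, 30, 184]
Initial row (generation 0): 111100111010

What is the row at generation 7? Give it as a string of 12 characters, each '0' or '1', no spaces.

Gen 0: 111100111010
Gen 1 (rule 86): 000111001011
Gen 2 (rule 149): 110010101000
Gen 3 (rule 30): 101110101100
Gen 4 (rule 184): 011101011010
Gen 5 (rule 86): 100101001011
Gen 6 (rule 149): 110101101000
Gen 7 (rule 30): 100101001100

Answer: 100101001100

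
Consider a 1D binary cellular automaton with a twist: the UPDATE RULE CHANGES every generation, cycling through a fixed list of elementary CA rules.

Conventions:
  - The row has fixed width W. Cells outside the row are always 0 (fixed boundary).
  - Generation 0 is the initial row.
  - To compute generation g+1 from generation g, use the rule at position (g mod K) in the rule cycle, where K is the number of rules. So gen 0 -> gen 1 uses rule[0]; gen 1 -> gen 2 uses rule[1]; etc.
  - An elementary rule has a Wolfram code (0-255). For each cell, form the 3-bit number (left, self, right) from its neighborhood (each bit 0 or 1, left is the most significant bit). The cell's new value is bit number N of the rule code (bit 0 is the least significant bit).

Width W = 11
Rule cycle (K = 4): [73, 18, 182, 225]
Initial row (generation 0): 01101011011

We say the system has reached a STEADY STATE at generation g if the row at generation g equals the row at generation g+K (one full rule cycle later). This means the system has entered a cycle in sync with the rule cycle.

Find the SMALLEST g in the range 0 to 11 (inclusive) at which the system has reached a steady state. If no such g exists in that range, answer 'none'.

Gen 0: 01101011011
Gen 1 (rule 73): 01100011011
Gen 2 (rule 18): 10010100000
Gen 3 (rule 182): 11111110000
Gen 4 (rule 225): 01111110111
Gen 5 (rule 73): 01000010101
Gen 6 (rule 18): 10100100000
Gen 7 (rule 182): 11111110000
Gen 8 (rule 225): 01111110111
Gen 9 (rule 73): 01000010101
Gen 10 (rule 18): 10100100000
Gen 11 (rule 182): 11111110000
Gen 12 (rule 225): 01111110111
Gen 13 (rule 73): 01000010101
Gen 14 (rule 18): 10100100000
Gen 15 (rule 182): 11111110000

Answer: 3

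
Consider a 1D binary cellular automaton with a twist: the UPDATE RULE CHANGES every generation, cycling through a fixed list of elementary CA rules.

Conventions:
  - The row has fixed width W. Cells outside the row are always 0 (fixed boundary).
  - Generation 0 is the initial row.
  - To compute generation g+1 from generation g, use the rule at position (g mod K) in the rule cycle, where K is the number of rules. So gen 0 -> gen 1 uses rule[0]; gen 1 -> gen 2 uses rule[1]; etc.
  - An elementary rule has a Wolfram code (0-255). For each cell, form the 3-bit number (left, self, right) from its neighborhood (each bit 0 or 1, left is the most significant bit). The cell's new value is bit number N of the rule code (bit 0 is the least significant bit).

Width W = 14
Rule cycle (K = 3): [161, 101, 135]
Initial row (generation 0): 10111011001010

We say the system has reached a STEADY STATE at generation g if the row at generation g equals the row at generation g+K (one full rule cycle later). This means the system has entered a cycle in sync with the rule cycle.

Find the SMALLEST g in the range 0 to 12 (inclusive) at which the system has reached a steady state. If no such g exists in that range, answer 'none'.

Gen 0: 10111011001010
Gen 1 (rule 161): 01010100000100
Gen 2 (rule 101): 01111101110101
Gen 3 (rule 135): 10111000100101
Gen 4 (rule 161): 01010010000010
Gen 5 (rule 101): 01110010111010
Gen 6 (rule 135): 10100110010010
Gen 7 (rule 161): 01000000000000
Gen 8 (rule 101): 01011111111111
Gen 9 (rule 135): 11001111111110
Gen 10 (rule 161): 00000111111100
Gen 11 (rule 101): 11110000000101
Gen 12 (rule 135): 01100111111101
Gen 13 (rule 161): 00000011111010
Gen 14 (rule 101): 11111000001110
Gen 15 (rule 135): 01110011110100

Answer: none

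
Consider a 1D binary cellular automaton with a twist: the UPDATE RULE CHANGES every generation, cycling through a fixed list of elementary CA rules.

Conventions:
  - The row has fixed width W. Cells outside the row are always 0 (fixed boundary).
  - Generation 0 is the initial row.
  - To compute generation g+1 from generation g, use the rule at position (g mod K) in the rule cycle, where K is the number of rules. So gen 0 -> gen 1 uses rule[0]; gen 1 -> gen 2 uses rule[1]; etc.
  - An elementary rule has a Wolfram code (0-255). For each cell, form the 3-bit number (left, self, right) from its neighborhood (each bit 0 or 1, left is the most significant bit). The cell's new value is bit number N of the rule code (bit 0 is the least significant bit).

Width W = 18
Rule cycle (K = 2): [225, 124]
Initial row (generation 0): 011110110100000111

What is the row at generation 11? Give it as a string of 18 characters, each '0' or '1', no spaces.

Gen 0: 011110110100000111
Gen 1 (rule 225): 001111011001110011
Gen 2 (rule 124): 001001111101011011
Gen 3 (rule 225): 100000111110101101
Gen 4 (rule 124): 110000100011111111
Gen 5 (rule 225): 010110001001111111
Gen 6 (rule 124): 011111001101000001
Gen 7 (rule 225): 001111000110011100
Gen 8 (rule 124): 001001100111010110
Gen 9 (rule 225): 100000100011101010
Gen 10 (rule 124): 110000110010111111
Gen 11 (rule 225): 010110010001011111

Answer: 010110010001011111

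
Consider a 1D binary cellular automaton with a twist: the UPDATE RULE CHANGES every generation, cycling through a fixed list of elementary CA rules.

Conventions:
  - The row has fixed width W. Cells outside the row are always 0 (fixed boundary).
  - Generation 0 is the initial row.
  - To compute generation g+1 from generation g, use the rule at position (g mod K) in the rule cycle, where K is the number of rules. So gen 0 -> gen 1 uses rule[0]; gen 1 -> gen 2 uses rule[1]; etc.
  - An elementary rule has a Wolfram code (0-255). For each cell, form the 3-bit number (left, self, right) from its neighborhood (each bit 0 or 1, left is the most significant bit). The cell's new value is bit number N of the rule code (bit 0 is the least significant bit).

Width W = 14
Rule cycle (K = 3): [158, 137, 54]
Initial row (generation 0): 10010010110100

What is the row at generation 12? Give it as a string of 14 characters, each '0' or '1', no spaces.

Answer: 10010111001001

Derivation:
Gen 0: 10010010110100
Gen 1 (rule 158): 11111110100110
Gen 2 (rule 137): 11111100000100
Gen 3 (rule 54): 00000010001110
Gen 4 (rule 158): 00000111011101
Gen 5 (rule 137): 11110110011000
Gen 6 (rule 54): 00001001100100
Gen 7 (rule 158): 00011111011110
Gen 8 (rule 137): 11011110011100
Gen 9 (rule 54): 00100001100010
Gen 10 (rule 158): 01110011010111
Gen 11 (rule 137): 01100010000110
Gen 12 (rule 54): 10010111001001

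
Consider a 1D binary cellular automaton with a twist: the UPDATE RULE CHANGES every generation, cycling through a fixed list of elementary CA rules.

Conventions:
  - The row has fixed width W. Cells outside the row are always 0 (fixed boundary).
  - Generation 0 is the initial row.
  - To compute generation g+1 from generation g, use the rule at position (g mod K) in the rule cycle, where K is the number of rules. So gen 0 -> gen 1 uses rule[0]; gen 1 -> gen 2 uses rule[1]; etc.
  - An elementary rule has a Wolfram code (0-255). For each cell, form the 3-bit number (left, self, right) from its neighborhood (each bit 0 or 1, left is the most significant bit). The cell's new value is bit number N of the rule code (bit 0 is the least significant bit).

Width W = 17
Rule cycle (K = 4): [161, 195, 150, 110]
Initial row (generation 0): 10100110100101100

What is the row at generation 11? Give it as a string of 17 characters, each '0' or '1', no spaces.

Answer: 10010010000100101

Derivation:
Gen 0: 10100110100101100
Gen 1 (rule 161): 01000001000010001
Gen 2 (rule 195): 10011110011100110
Gen 3 (rule 150): 11101101101011001
Gen 4 (rule 110): 10111111111111011
Gen 5 (rule 161): 01011111111110100
Gen 6 (rule 195): 10001111111110001
Gen 7 (rule 150): 11010111111101011
Gen 8 (rule 110): 11111100000111111
Gen 9 (rule 161): 01111001110011110
Gen 10 (rule 195): 10111010110101110
Gen 11 (rule 150): 10010010000100101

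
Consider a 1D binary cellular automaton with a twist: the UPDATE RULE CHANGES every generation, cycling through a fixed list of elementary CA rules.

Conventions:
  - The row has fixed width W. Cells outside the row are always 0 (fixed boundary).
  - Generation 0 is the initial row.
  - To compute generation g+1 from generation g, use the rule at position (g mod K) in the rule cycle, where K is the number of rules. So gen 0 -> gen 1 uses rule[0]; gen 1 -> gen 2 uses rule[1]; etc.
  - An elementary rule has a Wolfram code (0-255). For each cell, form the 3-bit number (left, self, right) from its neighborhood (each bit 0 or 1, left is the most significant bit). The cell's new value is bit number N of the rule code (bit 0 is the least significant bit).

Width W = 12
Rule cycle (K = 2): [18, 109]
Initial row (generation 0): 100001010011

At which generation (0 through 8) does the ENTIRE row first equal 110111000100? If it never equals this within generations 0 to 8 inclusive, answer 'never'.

Gen 0: 100001010011
Gen 1 (rule 18): 010010001100
Gen 2 (rule 109): 010010101101
Gen 3 (rule 18): 101100000000
Gen 4 (rule 109): 111101111111
Gen 5 (rule 18): 000000000000
Gen 6 (rule 109): 111111111111
Gen 7 (rule 18): 000000000000
Gen 8 (rule 109): 111111111111

Answer: never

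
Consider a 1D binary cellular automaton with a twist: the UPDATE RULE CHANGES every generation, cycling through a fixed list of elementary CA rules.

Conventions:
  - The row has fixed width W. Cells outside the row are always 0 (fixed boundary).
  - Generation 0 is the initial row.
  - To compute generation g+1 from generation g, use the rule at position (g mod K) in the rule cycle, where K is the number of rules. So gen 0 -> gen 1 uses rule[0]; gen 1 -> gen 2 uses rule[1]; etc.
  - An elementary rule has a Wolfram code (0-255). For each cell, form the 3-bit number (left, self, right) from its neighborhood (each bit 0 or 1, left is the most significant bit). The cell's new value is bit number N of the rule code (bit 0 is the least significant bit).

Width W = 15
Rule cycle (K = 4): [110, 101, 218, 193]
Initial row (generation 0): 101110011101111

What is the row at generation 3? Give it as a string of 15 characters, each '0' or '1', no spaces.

Gen 0: 101110011101111
Gen 1 (rule 110): 111010110111001
Gen 2 (rule 101): 001111011001001
Gen 3 (rule 218): 011111011110110

Answer: 011111011110110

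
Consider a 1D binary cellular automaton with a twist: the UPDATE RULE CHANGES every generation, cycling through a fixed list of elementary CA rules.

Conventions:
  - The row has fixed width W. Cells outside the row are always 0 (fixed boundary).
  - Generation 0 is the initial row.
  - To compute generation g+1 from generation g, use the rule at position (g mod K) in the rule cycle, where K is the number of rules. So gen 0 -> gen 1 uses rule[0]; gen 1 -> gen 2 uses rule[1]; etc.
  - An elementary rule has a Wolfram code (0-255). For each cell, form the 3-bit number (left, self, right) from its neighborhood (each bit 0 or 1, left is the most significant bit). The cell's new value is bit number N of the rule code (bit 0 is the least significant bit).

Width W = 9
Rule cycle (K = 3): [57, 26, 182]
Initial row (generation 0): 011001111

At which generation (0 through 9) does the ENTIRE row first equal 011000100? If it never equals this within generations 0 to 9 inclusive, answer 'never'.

Gen 0: 011001111
Gen 1 (rule 57): 010101000
Gen 2 (rule 26): 100000100
Gen 3 (rule 182): 110001110
Gen 4 (rule 57): 101101001
Gen 5 (rule 26): 001000110
Gen 6 (rule 182): 011101001
Gen 7 (rule 57): 010010100
Gen 8 (rule 26): 101100010
Gen 9 (rule 182): 110010111

Answer: never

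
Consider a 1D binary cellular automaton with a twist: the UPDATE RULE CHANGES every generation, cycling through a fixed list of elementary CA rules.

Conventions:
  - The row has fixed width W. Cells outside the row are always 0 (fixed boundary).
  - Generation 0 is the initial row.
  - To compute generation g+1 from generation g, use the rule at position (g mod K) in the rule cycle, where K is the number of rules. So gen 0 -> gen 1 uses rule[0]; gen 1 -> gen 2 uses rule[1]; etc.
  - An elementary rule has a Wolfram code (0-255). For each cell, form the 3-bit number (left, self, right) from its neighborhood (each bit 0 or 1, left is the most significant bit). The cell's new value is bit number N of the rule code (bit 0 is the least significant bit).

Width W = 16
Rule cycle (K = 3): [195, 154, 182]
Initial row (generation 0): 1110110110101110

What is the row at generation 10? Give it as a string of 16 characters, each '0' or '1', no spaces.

Gen 0: 1110110110101110
Gen 1 (rule 195): 0110010010000110
Gen 2 (rule 154): 1101101101001101
Gen 3 (rule 182): 0010010011110011
Gen 4 (rule 195): 1100100101110101
Gen 5 (rule 154): 1011011001100000
Gen 6 (rule 182): 1100100110010000
Gen 7 (rule 195): 0101001010100111
Gen 8 (rule 154): 1000110000011110
Gen 9 (rule 182): 1101001000101101
Gen 10 (rule 195): 0100010011000100

Answer: 0100010011000100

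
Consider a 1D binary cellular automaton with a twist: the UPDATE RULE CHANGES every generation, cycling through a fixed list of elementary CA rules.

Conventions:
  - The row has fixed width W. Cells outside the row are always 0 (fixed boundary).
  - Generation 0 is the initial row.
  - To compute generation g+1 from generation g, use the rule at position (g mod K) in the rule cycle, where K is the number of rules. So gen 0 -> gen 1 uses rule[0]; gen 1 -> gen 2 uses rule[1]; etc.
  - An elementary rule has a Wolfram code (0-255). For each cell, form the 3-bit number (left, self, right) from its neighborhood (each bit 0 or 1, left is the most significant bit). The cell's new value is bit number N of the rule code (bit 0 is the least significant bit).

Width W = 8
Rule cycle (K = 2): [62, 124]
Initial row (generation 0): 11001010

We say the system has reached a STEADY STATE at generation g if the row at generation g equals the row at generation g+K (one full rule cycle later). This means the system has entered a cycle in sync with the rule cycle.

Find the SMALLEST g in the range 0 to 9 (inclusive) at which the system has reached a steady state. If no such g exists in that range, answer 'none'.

Answer: none

Derivation:
Gen 0: 11001010
Gen 1 (rule 62): 10111111
Gen 2 (rule 124): 11100001
Gen 3 (rule 62): 10010011
Gen 4 (rule 124): 11011011
Gen 5 (rule 62): 10110110
Gen 6 (rule 124): 11111111
Gen 7 (rule 62): 10000000
Gen 8 (rule 124): 11000000
Gen 9 (rule 62): 10100000
Gen 10 (rule 124): 11110000
Gen 11 (rule 62): 10001000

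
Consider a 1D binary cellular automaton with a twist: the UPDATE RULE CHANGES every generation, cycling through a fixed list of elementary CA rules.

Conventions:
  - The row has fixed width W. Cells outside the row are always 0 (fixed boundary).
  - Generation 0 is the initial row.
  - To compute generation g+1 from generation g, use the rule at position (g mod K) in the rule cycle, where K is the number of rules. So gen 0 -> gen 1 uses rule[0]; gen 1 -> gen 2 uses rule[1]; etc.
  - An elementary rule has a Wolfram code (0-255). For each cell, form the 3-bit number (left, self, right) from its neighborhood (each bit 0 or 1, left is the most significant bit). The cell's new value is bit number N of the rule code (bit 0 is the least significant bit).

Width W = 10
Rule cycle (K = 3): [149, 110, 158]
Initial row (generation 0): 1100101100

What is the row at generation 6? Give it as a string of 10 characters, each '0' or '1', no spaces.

Gen 0: 1100101100
Gen 1 (rule 149): 0010100011
Gen 2 (rule 110): 0111100111
Gen 3 (rule 158): 1111011110
Gen 4 (rule 149): 0110001101
Gen 5 (rule 110): 1110011111
Gen 6 (rule 158): 1101111110

Answer: 1101111110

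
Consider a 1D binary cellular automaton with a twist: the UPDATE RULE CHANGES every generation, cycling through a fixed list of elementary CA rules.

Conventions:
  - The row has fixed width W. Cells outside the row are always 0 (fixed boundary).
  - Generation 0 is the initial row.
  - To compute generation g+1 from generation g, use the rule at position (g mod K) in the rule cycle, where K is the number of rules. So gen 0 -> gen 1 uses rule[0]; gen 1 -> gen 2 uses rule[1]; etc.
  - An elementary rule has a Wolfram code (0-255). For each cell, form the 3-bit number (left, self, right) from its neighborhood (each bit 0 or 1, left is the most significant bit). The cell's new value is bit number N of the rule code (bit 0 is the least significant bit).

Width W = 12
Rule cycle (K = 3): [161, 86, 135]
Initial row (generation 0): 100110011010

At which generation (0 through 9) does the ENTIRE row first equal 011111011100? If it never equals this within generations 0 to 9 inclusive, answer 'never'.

Gen 0: 100110011010
Gen 1 (rule 161): 000000000100
Gen 2 (rule 86): 000000001110
Gen 3 (rule 135): 111111110100
Gen 4 (rule 161): 011111101001
Gen 5 (rule 86): 100000101111
Gen 6 (rule 135): 101111100110
Gen 7 (rule 161): 010111000000
Gen 8 (rule 86): 110001100000
Gen 9 (rule 135): 000110001111

Answer: never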